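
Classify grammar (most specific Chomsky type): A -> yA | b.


Right-linear: every RHS is a terminal or a terminal followed by one nonterminal
Classification: Type 3 (Regular)


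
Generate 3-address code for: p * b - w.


Break into single-operator statements:
t1 = p * b
t2 = t1 - w


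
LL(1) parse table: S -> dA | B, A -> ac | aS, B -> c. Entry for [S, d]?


For [S, d]: 'd' ∈ FIRST(dA)
Entry: S -> dA


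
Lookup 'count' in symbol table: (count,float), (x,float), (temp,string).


Lookup 'count' → type float


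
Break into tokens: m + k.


Scan left to right, longest-match per lexeme
Tokens: ID(m), OP(+), ID(k)


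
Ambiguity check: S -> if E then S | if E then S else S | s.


dangling else: 'if E then if E then s else s' parses two ways
Ambiguous


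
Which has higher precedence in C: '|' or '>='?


'>=' is relational (level 7); '|' is bitwise OR (level 3)
Higher level binds tighter
'>=' has higher precedence than '|'


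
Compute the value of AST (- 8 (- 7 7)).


Evaluate inner: (- 7 7) = 0
Evaluate root: (- 8 0) = 8
Result: 8


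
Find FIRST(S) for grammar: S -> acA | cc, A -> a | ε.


Per alternative of S: FIRST(acA) = {a}; FIRST(cc) = {c}
FIRST(S) = {a, c}


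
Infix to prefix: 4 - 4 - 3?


left-to-right (same/higher precedence on left): tree is (- (- 4 4) 3)
Prefix: - - 4 4 3


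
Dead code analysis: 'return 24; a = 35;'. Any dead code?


statement follows a return and is unreachable
Dead: 'a = 35'


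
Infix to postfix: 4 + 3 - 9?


Left to right (same or higher precedence on left)
Postfix: 4 3 + 9 -


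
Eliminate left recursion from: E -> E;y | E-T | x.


Left-recursive alternatives: E;y, E-T; non-recursive: x
Introduce E': E -> xE', E' -> ;yE' | -TE' | ε


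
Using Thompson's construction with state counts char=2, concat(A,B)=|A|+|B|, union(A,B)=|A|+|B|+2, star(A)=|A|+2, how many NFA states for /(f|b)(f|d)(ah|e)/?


Syntax tree has 7 char leaf(s), 3 union(s), 0 star(s)
chars contribute 7×2 = 14; each union adds +2; each star adds +2
Total: 14 + 6 + 0 = 20 states


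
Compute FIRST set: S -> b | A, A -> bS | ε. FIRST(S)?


Per alternative of S: FIRST(b) = {b}; FIRST(A) = {b, ε}
FIRST(S) = {b, ε}


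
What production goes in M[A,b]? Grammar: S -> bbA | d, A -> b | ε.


For [A, b]: 'b' ∈ FIRST(b)
Entry: A -> b


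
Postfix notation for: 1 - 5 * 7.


* has higher precedence, evaluate 5*7 first
Postfix: 1 5 7 * -


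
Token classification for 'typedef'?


Pattern: reserved word
Type: KEYWORD


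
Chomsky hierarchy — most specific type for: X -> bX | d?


Right-linear: every RHS is a terminal or a terminal followed by one nonterminal
Classification: Type 3 (Regular)


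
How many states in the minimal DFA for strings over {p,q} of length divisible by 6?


Track length mod 6: states 0..5, accept at 0
Minimal DFA: 6 states


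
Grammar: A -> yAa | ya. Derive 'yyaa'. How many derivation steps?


Derivation: A => yAa => yyaa
Steps: 2


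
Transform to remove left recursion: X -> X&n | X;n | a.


Left-recursive alternatives: X&n, X;n; non-recursive: a
Introduce X': X -> aX', X' -> &nX' | ;nX' | ε


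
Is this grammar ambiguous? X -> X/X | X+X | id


'id/id+id' has two parse trees (no precedence encoded between / and +)
Ambiguous


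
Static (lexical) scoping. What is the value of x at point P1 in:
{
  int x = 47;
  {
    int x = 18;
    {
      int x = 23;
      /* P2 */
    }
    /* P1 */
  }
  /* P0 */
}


x declared in the same block as P1
x = 18


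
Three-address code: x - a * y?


Break into single-operator statements:
t1 = a * y
t2 = x - t1


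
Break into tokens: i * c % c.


Scan left to right, longest-match per lexeme
Tokens: ID(i), OP(*), ID(c), OP(%), ID(c)


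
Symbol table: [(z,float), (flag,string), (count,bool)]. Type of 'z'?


Lookup 'z' → type float


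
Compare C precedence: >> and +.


'+' is additive (level 9); '>>' is shift (level 8)
Higher level binds tighter
'+' has higher precedence than '>>'


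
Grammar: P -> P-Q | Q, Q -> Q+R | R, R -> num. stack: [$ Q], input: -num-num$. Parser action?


lookahead ∉ {+} so Q won't extend; reduce P -> Q
Action: reduce (P -> Q)


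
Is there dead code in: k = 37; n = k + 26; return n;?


k is read by n's definition; n is returned
No dead code


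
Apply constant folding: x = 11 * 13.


11 * 13 = 143 at compile time
Optimized: x = 143


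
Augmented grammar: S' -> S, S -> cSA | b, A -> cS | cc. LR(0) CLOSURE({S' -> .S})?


Start: S' -> .S
For each item with dot before a nonterminal B, add B -> .γ for every B-production
Closure: [S' -> .S, S -> .cSA, S -> .b]


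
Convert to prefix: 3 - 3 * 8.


'*' binds tighter: tree is (- 3 (* 3 8))
Prefix: - 3 * 3 8


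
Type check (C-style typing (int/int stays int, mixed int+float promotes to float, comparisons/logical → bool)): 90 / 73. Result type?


Operand types: int / int
Rule: mixed int/float promotes to float; int/int stays int
Result type: int


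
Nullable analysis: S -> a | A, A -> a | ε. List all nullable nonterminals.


A nonterminal is nullable iff some alternative derives ε (directly, or every symbol in it is nullable)
Nullable: {A, S}


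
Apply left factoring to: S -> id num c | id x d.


Common prefix: 'id'
Factored: S -> id S', S' -> num c | x d


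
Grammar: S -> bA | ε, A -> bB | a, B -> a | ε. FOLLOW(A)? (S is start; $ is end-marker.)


$ ∈ FOLLOW(S). For each A -> αBβ: add FIRST(β)\{ε} to FOLLOW(B); if β nullable, add FOLLOW(A).
FOLLOW(A) = {$}


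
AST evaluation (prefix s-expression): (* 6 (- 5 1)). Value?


Evaluate inner: (- 5 1) = 4
Evaluate root: (* 6 4) = 24
Result: 24


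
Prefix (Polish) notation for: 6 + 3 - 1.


left-to-right (same/higher precedence on left): tree is (- (+ 6 3) 1)
Prefix: - + 6 3 1


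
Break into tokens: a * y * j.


Scan left to right, longest-match per lexeme
Tokens: ID(a), OP(*), ID(y), OP(*), ID(j)


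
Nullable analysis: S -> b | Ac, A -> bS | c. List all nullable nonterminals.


A nonterminal is nullable iff some alternative derives ε (directly, or every symbol in it is nullable)
Nullable: {}


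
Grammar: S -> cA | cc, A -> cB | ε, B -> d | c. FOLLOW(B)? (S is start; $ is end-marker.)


$ ∈ FOLLOW(S). For each A -> αBβ: add FIRST(β)\{ε} to FOLLOW(B); if β nullable, add FOLLOW(A).
FOLLOW(B) = {$}


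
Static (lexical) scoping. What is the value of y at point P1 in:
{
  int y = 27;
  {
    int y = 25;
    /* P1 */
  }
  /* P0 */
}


y declared in the same block as P1
y = 25


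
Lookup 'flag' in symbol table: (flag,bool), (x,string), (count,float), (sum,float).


Lookup 'flag' → type bool


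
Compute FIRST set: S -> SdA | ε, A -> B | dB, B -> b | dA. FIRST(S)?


Per alternative of S: FIRST(SdA) = {d}; FIRST(ε) = {ε}
FIRST(S) = {d, ε}


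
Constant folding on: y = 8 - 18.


8 - 18 = -10 at compile time
Optimized: y = -10


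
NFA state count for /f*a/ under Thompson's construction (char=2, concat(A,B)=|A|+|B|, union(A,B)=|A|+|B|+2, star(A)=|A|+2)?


Syntax tree has 2 char leaf(s), 0 union(s), 1 star(s)
chars contribute 2×2 = 4; each union adds +2; each star adds +2
Total: 4 + 0 + 2 = 6 states


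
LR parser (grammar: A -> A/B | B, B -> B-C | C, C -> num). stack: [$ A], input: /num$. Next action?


shift '/' to continue A -> A/B
Action: shift


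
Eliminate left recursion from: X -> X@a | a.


Left-recursive alternatives: X@a; non-recursive: a
Introduce X': X -> aX', X' -> @aX' | ε


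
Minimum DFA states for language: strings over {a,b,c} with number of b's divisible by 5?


Track (count of b) mod 5: states 0..4, accept at 0
Minimal DFA: 5 states


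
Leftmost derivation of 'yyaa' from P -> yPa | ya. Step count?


Derivation: P => yPa => yyaa
Steps: 2


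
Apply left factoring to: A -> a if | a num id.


Common prefix: 'a'
Factored: A -> a A', A' -> if | num id


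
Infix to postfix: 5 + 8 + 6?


Left to right (same or higher precedence on left)
Postfix: 5 8 + 6 +


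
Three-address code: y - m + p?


Break into single-operator statements:
t1 = y - m
t2 = t1 + p


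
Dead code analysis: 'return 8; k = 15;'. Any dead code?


statement follows a return and is unreachable
Dead: 'k = 15'


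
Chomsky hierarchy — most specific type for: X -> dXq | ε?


Single nonterminal LHS, but d^n q^n is not regular
Classification: Type 2 (Context-Free)


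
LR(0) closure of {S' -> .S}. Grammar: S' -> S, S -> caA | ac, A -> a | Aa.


Start: S' -> .S
For each item with dot before a nonterminal B, add B -> .γ for every B-production
Closure: [S' -> .S, S -> .caA, S -> .ac]


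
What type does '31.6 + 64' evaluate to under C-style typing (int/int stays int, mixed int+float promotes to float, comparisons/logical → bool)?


Operand types: float + int
Rule: mixed int/float promotes to float; int/int stays int
Result type: float


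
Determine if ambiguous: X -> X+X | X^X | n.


'n+n^n' has two parse trees (no precedence encoded between + and ^)
Ambiguous


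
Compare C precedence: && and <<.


'<<' is shift (level 8); '&&' is logical AND (level 2)
Higher level binds tighter
'<<' has higher precedence than '&&'


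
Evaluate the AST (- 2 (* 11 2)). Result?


Evaluate inner: (* 11 2) = 22
Evaluate root: (- 2 22) = -20
Result: -20


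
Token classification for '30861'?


Pattern: digits only
Type: INTEGER_LITERAL


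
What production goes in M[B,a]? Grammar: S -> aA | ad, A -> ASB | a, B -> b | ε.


For [B, a]: ε is nullable and 'a' ∈ FOLLOW(B)
Entry: B -> ε


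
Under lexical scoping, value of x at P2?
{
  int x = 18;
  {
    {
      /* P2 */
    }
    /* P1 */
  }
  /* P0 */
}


P2's block does not declare x; resolves to the enclosing declaration at depth 0
x = 18


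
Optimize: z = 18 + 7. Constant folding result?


18 + 7 = 25 at compile time
Optimized: z = 25


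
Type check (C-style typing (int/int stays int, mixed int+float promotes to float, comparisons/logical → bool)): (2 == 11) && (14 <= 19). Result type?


Operand types: bool && bool
Rule: logical operators take bool operands and yield bool
Result type: bool


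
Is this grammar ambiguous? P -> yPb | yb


balanced y^n…b^n: each string has a unique parse
Unambiguous


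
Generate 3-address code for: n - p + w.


Break into single-operator statements:
t1 = n - p
t2 = t1 + w


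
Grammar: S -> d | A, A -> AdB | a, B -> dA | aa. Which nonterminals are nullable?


A nonterminal is nullable iff some alternative derives ε (directly, or every symbol in it is nullable)
Nullable: {}


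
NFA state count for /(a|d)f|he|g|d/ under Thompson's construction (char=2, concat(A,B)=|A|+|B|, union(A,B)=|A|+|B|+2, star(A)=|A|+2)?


Syntax tree has 7 char leaf(s), 4 union(s), 0 star(s)
chars contribute 7×2 = 14; each union adds +2; each star adds +2
Total: 14 + 8 + 0 = 22 states


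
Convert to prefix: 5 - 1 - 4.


left-to-right (same/higher precedence on left): tree is (- (- 5 1) 4)
Prefix: - - 5 1 4


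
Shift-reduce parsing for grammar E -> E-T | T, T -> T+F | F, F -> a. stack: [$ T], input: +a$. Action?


shift '+' to continue T -> T+F
Action: shift


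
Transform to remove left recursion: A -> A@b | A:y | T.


Left-recursive alternatives: A@b, A:y; non-recursive: T
Introduce A': A -> TA', A' -> @bA' | :yA' | ε


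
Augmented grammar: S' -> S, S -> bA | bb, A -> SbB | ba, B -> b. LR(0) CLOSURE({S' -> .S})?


Start: S' -> .S
For each item with dot before a nonterminal B, add B -> .γ for every B-production
Closure: [S' -> .S, S -> .bA, S -> .bb]


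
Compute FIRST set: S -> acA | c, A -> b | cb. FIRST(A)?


Per alternative of A: FIRST(b) = {b}; FIRST(cb) = {c}
FIRST(A) = {b, c}


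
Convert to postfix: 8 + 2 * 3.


* has higher precedence, evaluate 2*3 first
Postfix: 8 2 3 * +


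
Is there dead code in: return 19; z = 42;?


statement follows a return and is unreachable
Dead: 'z = 42'


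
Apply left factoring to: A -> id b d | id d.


Common prefix: 'id'
Factored: A -> id A', A' -> b d | d


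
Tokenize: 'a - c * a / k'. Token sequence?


Scan left to right, longest-match per lexeme
Tokens: ID(a), OP(-), ID(c), OP(*), ID(a), OP(/), ID(k)


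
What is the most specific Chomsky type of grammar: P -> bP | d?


Right-linear: every RHS is a terminal or a terminal followed by one nonterminal
Classification: Type 3 (Regular)


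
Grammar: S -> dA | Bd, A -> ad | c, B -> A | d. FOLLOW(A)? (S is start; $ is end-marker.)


$ ∈ FOLLOW(S). For each A -> αBβ: add FIRST(β)\{ε} to FOLLOW(B); if β nullable, add FOLLOW(A).
FOLLOW(A) = {$, d}


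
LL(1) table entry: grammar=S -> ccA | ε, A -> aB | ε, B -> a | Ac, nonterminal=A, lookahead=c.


For [A, c]: ε is nullable and 'c' ∈ FOLLOW(A)
Entry: A -> ε


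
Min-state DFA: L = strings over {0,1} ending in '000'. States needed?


Track the longest suffix of input matching a prefix of '000': 4 classes (prefixes of length 0..3)
Minimal DFA: 4 states


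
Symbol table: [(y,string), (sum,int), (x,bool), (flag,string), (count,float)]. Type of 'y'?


Lookup 'y' → type string


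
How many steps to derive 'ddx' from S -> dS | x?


Derivation: S => dS => ddS => ddx
Steps: 3


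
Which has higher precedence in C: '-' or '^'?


'-' is additive (level 9); '^' is bitwise XOR (level 4)
Higher level binds tighter
'-' has higher precedence than '^'


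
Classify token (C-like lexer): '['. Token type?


Pattern: delimiter/punctuation
Type: PUNCTUATION


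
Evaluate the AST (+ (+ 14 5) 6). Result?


Evaluate inner: (+ 14 5) = 19
Evaluate root: (+ 19 6) = 25
Result: 25


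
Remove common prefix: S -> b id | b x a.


Common prefix: 'b'
Factored: S -> b S', S' -> id | x a


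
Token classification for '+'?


Pattern: operator symbol
Type: OPERATOR


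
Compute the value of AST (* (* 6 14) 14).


Evaluate inner: (* 6 14) = 84
Evaluate root: (* 84 14) = 1176
Result: 1176


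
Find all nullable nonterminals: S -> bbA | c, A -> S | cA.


A nonterminal is nullable iff some alternative derives ε (directly, or every symbol in it is nullable)
Nullable: {}


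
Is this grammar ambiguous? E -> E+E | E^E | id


'id+id^id' has two parse trees (no precedence encoded between + and ^)
Ambiguous


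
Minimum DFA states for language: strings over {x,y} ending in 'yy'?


Track the longest suffix of input matching a prefix of 'yy': 3 classes (prefixes of length 0..2)
Minimal DFA: 3 states


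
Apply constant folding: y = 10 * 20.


10 * 20 = 200 at compile time
Optimized: y = 200


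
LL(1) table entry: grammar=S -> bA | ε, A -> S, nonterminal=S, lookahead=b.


For [S, b]: 'b' ∈ FIRST(bA)
Entry: S -> bA


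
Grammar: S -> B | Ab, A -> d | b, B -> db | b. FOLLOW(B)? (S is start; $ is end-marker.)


$ ∈ FOLLOW(S). For each A -> αBβ: add FIRST(β)\{ε} to FOLLOW(B); if β nullable, add FOLLOW(A).
FOLLOW(B) = {$}


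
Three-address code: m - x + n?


Break into single-operator statements:
t1 = m - x
t2 = t1 + n


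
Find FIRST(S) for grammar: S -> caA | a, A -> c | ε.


Per alternative of S: FIRST(caA) = {c}; FIRST(a) = {a}
FIRST(S) = {a, c}


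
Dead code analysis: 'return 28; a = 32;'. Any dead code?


statement follows a return and is unreachable
Dead: 'a = 32'


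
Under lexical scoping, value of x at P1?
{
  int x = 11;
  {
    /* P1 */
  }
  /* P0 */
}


P1's block does not declare x; resolves to the enclosing declaration at depth 0
x = 11


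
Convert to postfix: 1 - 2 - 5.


Left to right (same or higher precedence on left)
Postfix: 1 2 - 5 -


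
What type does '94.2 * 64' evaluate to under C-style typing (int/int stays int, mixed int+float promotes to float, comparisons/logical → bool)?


Operand types: float * int
Rule: mixed int/float promotes to float; int/int stays int
Result type: float


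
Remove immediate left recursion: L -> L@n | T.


Left-recursive alternatives: L@n; non-recursive: T
Introduce L': L -> TL', L' -> @nL' | ε


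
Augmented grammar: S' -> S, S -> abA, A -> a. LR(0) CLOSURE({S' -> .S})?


Start: S' -> .S
For each item with dot before a nonterminal B, add B -> .γ for every B-production
Closure: [S' -> .S, S -> .abA]


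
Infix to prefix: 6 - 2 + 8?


left-to-right (same/higher precedence on left): tree is (+ (- 6 2) 8)
Prefix: + - 6 2 8


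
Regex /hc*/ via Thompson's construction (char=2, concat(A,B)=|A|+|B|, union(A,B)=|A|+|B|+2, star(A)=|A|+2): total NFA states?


Syntax tree has 2 char leaf(s), 0 union(s), 1 star(s)
chars contribute 2×2 = 4; each union adds +2; each star adds +2
Total: 4 + 0 + 2 = 6 states


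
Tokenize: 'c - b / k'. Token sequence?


Scan left to right, longest-match per lexeme
Tokens: ID(c), OP(-), ID(b), OP(/), ID(k)


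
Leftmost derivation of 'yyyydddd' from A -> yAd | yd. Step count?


Derivation: A => yAd => yyAdd => yyyAddd => yyyydddd
Steps: 4


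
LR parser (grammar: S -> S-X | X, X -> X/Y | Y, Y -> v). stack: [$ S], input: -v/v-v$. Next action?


shift '-' to continue S -> S-X
Action: shift


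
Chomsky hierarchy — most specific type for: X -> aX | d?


Right-linear: every RHS is a terminal or a terminal followed by one nonterminal
Classification: Type 3 (Regular)


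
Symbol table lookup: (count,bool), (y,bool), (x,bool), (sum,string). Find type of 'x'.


Lookup 'x' → type bool


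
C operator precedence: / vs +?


'/' is multiplicative (level 10); '+' is additive (level 9)
Higher level binds tighter
'/' has higher precedence than '+'


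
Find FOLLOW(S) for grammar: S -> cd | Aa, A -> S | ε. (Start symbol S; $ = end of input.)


$ ∈ FOLLOW(S). For each A -> αBβ: add FIRST(β)\{ε} to FOLLOW(B); if β nullable, add FOLLOW(A).
FOLLOW(S) = {$, a}


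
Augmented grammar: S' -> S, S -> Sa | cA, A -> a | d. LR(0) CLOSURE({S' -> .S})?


Start: S' -> .S
For each item with dot before a nonterminal B, add B -> .γ for every B-production
Closure: [S' -> .S, S -> .Sa, S -> .cA]


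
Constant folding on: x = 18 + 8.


18 + 8 = 26 at compile time
Optimized: x = 26


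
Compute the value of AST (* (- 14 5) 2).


Evaluate inner: (- 14 5) = 9
Evaluate root: (* 9 2) = 18
Result: 18


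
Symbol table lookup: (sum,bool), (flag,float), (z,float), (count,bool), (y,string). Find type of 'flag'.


Lookup 'flag' → type float


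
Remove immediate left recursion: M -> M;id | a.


Left-recursive alternatives: M;id; non-recursive: a
Introduce M': M -> aM', M' -> ;idM' | ε


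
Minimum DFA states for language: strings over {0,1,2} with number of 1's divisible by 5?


Track (count of 1) mod 5: states 0..4, accept at 0
Minimal DFA: 5 states


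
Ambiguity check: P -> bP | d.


right-linear, alternatives start with distinct terminals 'b' vs 'd': unique leftmost derivation
Unambiguous


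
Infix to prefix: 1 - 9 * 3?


'*' binds tighter: tree is (- 1 (* 9 3))
Prefix: - 1 * 9 3


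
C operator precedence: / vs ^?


'/' is multiplicative (level 10); '^' is bitwise XOR (level 4)
Higher level binds tighter
'/' has higher precedence than '^'


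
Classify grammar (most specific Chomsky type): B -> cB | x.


Right-linear: every RHS is a terminal or a terminal followed by one nonterminal
Classification: Type 3 (Regular)


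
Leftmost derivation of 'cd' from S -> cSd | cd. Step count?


Derivation: S => cd
Steps: 1


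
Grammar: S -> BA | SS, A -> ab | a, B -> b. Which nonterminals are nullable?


A nonterminal is nullable iff some alternative derives ε (directly, or every symbol in it is nullable)
Nullable: {}


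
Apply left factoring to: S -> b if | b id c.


Common prefix: 'b'
Factored: S -> b S', S' -> if | id c


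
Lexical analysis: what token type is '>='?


Pattern: operator symbol
Type: OPERATOR


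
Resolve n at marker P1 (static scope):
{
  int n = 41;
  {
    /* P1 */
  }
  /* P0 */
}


P1's block does not declare n; resolves to the enclosing declaration at depth 0
n = 41


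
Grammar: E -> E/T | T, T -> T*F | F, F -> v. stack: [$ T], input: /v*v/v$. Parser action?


lookahead ∉ {*} so T won't extend; reduce E -> T
Action: reduce (E -> T)


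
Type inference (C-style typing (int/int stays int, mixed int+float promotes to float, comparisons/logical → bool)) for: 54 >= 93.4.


Operand types: int >= float
Rule: comparison yields bool
Result type: bool


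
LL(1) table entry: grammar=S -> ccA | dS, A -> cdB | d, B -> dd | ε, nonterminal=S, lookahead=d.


For [S, d]: 'd' ∈ FIRST(dS)
Entry: S -> dS


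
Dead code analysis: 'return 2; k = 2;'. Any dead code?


statement follows a return and is unreachable
Dead: 'k = 2'


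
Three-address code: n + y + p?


Break into single-operator statements:
t1 = n + y
t2 = t1 + p


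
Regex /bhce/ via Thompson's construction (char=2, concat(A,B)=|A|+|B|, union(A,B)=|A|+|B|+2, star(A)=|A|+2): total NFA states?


Syntax tree has 4 char leaf(s), 0 union(s), 0 star(s)
chars contribute 4×2 = 8; each union adds +2; each star adds +2
Total: 8 + 0 + 0 = 8 states


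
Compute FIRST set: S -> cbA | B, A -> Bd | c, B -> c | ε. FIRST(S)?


Per alternative of S: FIRST(cbA) = {c}; FIRST(B) = {c, ε}
FIRST(S) = {c, ε}


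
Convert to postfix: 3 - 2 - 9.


Left to right (same or higher precedence on left)
Postfix: 3 2 - 9 -


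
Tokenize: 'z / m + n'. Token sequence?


Scan left to right, longest-match per lexeme
Tokens: ID(z), OP(/), ID(m), OP(+), ID(n)


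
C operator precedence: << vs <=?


'<<' is shift (level 8); '<=' is relational (level 7)
Higher level binds tighter
'<<' has higher precedence than '<='


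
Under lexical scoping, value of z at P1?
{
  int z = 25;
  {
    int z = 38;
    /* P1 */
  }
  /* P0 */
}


z declared in the same block as P1
z = 38


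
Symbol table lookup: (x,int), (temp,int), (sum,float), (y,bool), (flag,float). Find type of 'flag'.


Lookup 'flag' → type float


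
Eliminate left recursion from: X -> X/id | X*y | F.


Left-recursive alternatives: X/id, X*y; non-recursive: F
Introduce X': X -> FX', X' -> /idX' | *yX' | ε


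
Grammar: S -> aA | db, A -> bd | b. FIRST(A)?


Per alternative of A: FIRST(bd) = {b}; FIRST(b) = {b}
FIRST(A) = {b}


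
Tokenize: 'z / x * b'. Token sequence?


Scan left to right, longest-match per lexeme
Tokens: ID(z), OP(/), ID(x), OP(*), ID(b)


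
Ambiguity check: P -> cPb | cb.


balanced c^n…b^n: each string has a unique parse
Unambiguous


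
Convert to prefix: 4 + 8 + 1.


left-to-right (same/higher precedence on left): tree is (+ (+ 4 8) 1)
Prefix: + + 4 8 1


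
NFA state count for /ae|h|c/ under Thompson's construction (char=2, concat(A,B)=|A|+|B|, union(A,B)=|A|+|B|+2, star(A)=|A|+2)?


Syntax tree has 4 char leaf(s), 2 union(s), 0 star(s)
chars contribute 4×2 = 8; each union adds +2; each star adds +2
Total: 8 + 4 + 0 = 12 states


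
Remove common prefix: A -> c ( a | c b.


Common prefix: 'c'
Factored: A -> c A', A' -> ( a | b


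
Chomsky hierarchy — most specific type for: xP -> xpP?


LHS has context (more than one symbol) and |LHS| ≤ |RHS|
Classification: Type 1 (Context-Sensitive)


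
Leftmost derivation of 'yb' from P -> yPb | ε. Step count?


Derivation: P => yPb => yb
Steps: 2


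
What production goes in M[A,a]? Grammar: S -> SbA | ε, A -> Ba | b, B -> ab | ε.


For [A, a]: 'a' ∈ FIRST(Ba)
Entry: A -> Ba


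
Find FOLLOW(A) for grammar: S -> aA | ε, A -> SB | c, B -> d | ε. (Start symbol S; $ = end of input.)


$ ∈ FOLLOW(S). For each A -> αBβ: add FIRST(β)\{ε} to FOLLOW(B); if β nullable, add FOLLOW(A).
FOLLOW(A) = {$, d}


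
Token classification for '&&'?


Pattern: operator symbol
Type: OPERATOR


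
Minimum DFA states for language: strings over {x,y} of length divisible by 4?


Track length mod 4: states 0..3, accept at 0
Minimal DFA: 4 states


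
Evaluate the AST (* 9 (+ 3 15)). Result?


Evaluate inner: (+ 3 15) = 18
Evaluate root: (* 9 18) = 162
Result: 162


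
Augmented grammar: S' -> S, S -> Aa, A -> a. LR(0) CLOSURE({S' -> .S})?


Start: S' -> .S
For each item with dot before a nonterminal B, add B -> .γ for every B-production
Closure: [S' -> .S, S -> .Aa, A -> .a]


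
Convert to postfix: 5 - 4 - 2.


Left to right (same or higher precedence on left)
Postfix: 5 4 - 2 -


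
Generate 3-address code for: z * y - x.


Break into single-operator statements:
t1 = z * y
t2 = t1 - x


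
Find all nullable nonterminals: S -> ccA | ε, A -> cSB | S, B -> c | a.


A nonterminal is nullable iff some alternative derives ε (directly, or every symbol in it is nullable)
Nullable: {A, S}


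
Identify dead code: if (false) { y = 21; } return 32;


condition is constant false, so the whole block is unreachable
Dead: 'if (false) { y = 21; }'


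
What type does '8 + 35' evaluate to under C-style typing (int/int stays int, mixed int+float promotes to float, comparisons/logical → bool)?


Operand types: int + int
Rule: mixed int/float promotes to float; int/int stays int
Result type: int


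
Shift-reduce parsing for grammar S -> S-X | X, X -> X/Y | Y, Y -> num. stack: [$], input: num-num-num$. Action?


no handle on stack; shift 'num'
Action: shift


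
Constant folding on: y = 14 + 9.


14 + 9 = 23 at compile time
Optimized: y = 23


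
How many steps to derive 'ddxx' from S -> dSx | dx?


Derivation: S => dSx => ddxx
Steps: 2


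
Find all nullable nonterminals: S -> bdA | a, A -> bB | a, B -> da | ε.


A nonterminal is nullable iff some alternative derives ε (directly, or every symbol in it is nullable)
Nullable: {B}


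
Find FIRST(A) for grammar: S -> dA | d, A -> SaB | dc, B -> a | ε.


Per alternative of A: FIRST(SaB) = {d}; FIRST(dc) = {d}
FIRST(A) = {d}


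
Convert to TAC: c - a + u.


Break into single-operator statements:
t1 = c - a
t2 = t1 + u


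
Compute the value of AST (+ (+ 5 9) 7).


Evaluate inner: (+ 5 9) = 14
Evaluate root: (+ 14 7) = 21
Result: 21


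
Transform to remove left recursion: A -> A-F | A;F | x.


Left-recursive alternatives: A-F, A;F; non-recursive: x
Introduce A': A -> xA', A' -> -FA' | ;FA' | ε


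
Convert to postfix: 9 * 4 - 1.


Left to right (same or higher precedence on left)
Postfix: 9 4 * 1 -


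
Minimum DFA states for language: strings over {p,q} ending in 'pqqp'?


Track the longest suffix of input matching a prefix of 'pqqp': 5 classes (prefixes of length 0..4)
Minimal DFA: 5 states


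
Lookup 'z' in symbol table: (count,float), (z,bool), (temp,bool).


Lookup 'z' → type bool


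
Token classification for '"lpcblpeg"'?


Pattern: double-quoted sequence
Type: STRING_LITERAL


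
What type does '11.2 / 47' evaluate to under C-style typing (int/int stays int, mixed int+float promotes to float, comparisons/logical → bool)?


Operand types: float / int
Rule: mixed int/float promotes to float; int/int stays int
Result type: float


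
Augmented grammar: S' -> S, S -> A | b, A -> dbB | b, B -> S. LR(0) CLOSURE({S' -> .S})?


Start: S' -> .S
For each item with dot before a nonterminal B, add B -> .γ for every B-production
Closure: [S' -> .S, S -> .A, S -> .b, A -> .dbB, A -> .b]


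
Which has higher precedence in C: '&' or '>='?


'>=' is relational (level 7); '&' is bitwise AND (level 5)
Higher level binds tighter
'>=' has higher precedence than '&'


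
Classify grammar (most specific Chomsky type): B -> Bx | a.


Left-linear: every RHS is a terminal or one nonterminal followed by a terminal
Classification: Type 3 (Regular)


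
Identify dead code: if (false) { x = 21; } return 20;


condition is constant false, so the whole block is unreachable
Dead: 'if (false) { x = 21; }'


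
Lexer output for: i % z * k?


Scan left to right, longest-match per lexeme
Tokens: ID(i), OP(%), ID(z), OP(*), ID(k)


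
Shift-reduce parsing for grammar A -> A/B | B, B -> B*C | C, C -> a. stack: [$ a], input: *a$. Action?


'a' on top is the handle for C -> a
Action: reduce (C -> a)


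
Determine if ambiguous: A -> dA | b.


right-linear, alternatives start with distinct terminals 'd' vs 'b': unique leftmost derivation
Unambiguous


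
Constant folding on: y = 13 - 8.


13 - 8 = 5 at compile time
Optimized: y = 5


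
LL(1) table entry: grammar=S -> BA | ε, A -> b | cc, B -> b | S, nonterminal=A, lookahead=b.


For [A, b]: 'b' ∈ FIRST(b)
Entry: A -> b


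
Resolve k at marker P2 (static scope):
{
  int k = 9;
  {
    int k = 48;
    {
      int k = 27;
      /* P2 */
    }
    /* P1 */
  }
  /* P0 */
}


k declared in the same block as P2
k = 27


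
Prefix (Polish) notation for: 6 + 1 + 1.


left-to-right (same/higher precedence on left): tree is (+ (+ 6 1) 1)
Prefix: + + 6 1 1


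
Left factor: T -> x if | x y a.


Common prefix: 'x'
Factored: T -> x T', T' -> if | y a


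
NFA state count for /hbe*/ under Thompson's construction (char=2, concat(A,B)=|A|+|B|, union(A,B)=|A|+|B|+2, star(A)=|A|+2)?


Syntax tree has 3 char leaf(s), 0 union(s), 1 star(s)
chars contribute 3×2 = 6; each union adds +2; each star adds +2
Total: 6 + 0 + 2 = 8 states


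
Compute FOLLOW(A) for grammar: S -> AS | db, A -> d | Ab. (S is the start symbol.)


$ ∈ FOLLOW(S). For each A -> αBβ: add FIRST(β)\{ε} to FOLLOW(B); if β nullable, add FOLLOW(A).
FOLLOW(A) = {b, d}


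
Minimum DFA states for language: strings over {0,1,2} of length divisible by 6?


Track length mod 6: states 0..5, accept at 0
Minimal DFA: 6 states


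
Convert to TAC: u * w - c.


Break into single-operator statements:
t1 = u * w
t2 = t1 - c


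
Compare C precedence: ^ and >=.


'>=' is relational (level 7); '^' is bitwise XOR (level 4)
Higher level binds tighter
'>=' has higher precedence than '^'


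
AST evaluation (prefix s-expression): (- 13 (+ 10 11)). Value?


Evaluate inner: (+ 10 11) = 21
Evaluate root: (- 13 21) = -8
Result: -8


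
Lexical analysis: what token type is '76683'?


Pattern: digits only
Type: INTEGER_LITERAL


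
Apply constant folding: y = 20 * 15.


20 * 15 = 300 at compile time
Optimized: y = 300


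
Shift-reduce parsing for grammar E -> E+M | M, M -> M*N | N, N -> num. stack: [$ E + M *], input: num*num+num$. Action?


no handle; shift 'num'
Action: shift


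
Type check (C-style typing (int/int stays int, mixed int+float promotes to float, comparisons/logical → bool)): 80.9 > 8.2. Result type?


Operand types: float > float
Rule: comparison yields bool
Result type: bool


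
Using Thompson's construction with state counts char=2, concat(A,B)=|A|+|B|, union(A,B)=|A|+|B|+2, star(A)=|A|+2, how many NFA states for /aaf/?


Syntax tree has 3 char leaf(s), 0 union(s), 0 star(s)
chars contribute 3×2 = 6; each union adds +2; each star adds +2
Total: 6 + 0 + 0 = 6 states


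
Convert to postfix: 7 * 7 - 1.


Left to right (same or higher precedence on left)
Postfix: 7 7 * 1 -


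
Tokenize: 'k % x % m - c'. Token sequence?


Scan left to right, longest-match per lexeme
Tokens: ID(k), OP(%), ID(x), OP(%), ID(m), OP(-), ID(c)


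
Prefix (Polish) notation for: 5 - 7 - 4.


left-to-right (same/higher precedence on left): tree is (- (- 5 7) 4)
Prefix: - - 5 7 4


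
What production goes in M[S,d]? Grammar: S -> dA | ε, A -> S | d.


For [S, d]: 'd' ∈ FIRST(dA)
Entry: S -> dA


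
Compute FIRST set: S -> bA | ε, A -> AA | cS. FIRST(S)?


Per alternative of S: FIRST(bA) = {b}; FIRST(ε) = {ε}
FIRST(S) = {b, ε}


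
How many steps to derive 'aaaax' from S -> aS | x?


Derivation: S => aS => aaS => aaaS => aaaaS => aaaax
Steps: 5


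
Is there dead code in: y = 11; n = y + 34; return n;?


y is read by n's definition; n is returned
No dead code


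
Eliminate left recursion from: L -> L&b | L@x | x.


Left-recursive alternatives: L&b, L@x; non-recursive: x
Introduce L': L -> xL', L' -> &bL' | @xL' | ε


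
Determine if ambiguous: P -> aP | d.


right-linear, alternatives start with distinct terminals 'a' vs 'd': unique leftmost derivation
Unambiguous


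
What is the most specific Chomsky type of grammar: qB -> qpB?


LHS has context (more than one symbol) and |LHS| ≤ |RHS|
Classification: Type 1 (Context-Sensitive)


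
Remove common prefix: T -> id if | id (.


Common prefix: 'id'
Factored: T -> id T', T' -> if | (


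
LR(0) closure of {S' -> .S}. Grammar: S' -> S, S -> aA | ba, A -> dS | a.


Start: S' -> .S
For each item with dot before a nonterminal B, add B -> .γ for every B-production
Closure: [S' -> .S, S -> .aA, S -> .ba]


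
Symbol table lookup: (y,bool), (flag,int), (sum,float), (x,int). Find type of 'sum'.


Lookup 'sum' → type float


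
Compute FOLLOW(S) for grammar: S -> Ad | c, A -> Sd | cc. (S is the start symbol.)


$ ∈ FOLLOW(S). For each A -> αBβ: add FIRST(β)\{ε} to FOLLOW(B); if β nullable, add FOLLOW(A).
FOLLOW(S) = {$, d}


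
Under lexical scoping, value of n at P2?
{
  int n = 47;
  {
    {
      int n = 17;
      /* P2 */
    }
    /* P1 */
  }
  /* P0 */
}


n declared in the same block as P2
n = 17


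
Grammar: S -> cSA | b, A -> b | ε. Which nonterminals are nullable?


A nonterminal is nullable iff some alternative derives ε (directly, or every symbol in it is nullable)
Nullable: {A}


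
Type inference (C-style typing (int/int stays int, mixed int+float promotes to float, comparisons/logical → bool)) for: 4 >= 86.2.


Operand types: int >= float
Rule: comparison yields bool
Result type: bool


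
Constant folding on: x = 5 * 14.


5 * 14 = 70 at compile time
Optimized: x = 70


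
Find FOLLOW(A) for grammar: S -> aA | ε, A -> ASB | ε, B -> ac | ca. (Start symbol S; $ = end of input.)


$ ∈ FOLLOW(S). For each A -> αBβ: add FIRST(β)\{ε} to FOLLOW(B); if β nullable, add FOLLOW(A).
FOLLOW(A) = {$, a, c}


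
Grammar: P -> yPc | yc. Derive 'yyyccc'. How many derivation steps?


Derivation: P => yPc => yyPcc => yyyccc
Steps: 3


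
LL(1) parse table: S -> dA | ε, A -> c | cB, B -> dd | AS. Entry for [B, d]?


For [B, d]: 'd' ∈ FIRST(dd)
Entry: B -> dd


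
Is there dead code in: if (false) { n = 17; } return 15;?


condition is constant false, so the whole block is unreachable
Dead: 'if (false) { n = 17; }'


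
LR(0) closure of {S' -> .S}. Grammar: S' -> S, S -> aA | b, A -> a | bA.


Start: S' -> .S
For each item with dot before a nonterminal B, add B -> .γ for every B-production
Closure: [S' -> .S, S -> .aA, S -> .b]


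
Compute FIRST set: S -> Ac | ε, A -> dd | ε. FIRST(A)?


Per alternative of A: FIRST(dd) = {d}; FIRST(ε) = {ε}
FIRST(A) = {d, ε}


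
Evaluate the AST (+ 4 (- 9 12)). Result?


Evaluate inner: (- 9 12) = -3
Evaluate root: (+ 4 -3) = 1
Result: 1


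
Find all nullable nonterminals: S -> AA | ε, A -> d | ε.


A nonterminal is nullable iff some alternative derives ε (directly, or every symbol in it is nullable)
Nullable: {A, S}


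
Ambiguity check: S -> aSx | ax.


balanced a^n…x^n: each string has a unique parse
Unambiguous


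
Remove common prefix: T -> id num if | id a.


Common prefix: 'id'
Factored: T -> id T', T' -> num if | a


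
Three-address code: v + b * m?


Break into single-operator statements:
t1 = b * m
t2 = v + t1


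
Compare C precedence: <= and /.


'/' is multiplicative (level 10); '<=' is relational (level 7)
Higher level binds tighter
'/' has higher precedence than '<='


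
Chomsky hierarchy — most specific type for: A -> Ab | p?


Left-linear: every RHS is a terminal or one nonterminal followed by a terminal
Classification: Type 3 (Regular)


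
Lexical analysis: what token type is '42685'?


Pattern: digits only
Type: INTEGER_LITERAL


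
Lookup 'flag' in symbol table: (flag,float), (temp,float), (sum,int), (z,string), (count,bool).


Lookup 'flag' → type float


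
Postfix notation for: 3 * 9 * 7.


Left to right (same or higher precedence on left)
Postfix: 3 9 * 7 *


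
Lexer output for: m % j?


Scan left to right, longest-match per lexeme
Tokens: ID(m), OP(%), ID(j)


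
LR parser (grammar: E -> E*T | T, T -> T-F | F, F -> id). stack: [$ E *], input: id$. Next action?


no handle ('E*' is not any RHS); shift 'id'
Action: shift


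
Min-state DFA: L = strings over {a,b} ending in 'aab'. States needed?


Track the longest suffix of input matching a prefix of 'aab': 4 classes (prefixes of length 0..3)
Minimal DFA: 4 states


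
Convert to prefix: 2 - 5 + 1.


left-to-right (same/higher precedence on left): tree is (+ (- 2 5) 1)
Prefix: + - 2 5 1


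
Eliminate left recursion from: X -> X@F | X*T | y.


Left-recursive alternatives: X@F, X*T; non-recursive: y
Introduce X': X -> yX', X' -> @FX' | *TX' | ε


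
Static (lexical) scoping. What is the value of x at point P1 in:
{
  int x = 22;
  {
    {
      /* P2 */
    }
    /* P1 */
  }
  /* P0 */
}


P1's block does not declare x; resolves to the enclosing declaration at depth 0
x = 22


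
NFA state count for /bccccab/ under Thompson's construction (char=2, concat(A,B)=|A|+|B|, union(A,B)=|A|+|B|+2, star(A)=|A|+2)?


Syntax tree has 7 char leaf(s), 0 union(s), 0 star(s)
chars contribute 7×2 = 14; each union adds +2; each star adds +2
Total: 14 + 0 + 0 = 14 states


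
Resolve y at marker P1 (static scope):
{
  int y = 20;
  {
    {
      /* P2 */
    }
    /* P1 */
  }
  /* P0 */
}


P1's block does not declare y; resolves to the enclosing declaration at depth 0
y = 20


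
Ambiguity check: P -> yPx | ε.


balanced y^n…x^n: each string has a unique parse
Unambiguous


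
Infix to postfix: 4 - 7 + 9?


Left to right (same or higher precedence on left)
Postfix: 4 7 - 9 +


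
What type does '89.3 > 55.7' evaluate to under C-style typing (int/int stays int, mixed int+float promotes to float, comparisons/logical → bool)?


Operand types: float > float
Rule: comparison yields bool
Result type: bool


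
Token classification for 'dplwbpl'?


Pattern: letter/underscore followed by alphanumerics, not a keyword
Type: IDENTIFIER


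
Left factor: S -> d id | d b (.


Common prefix: 'd'
Factored: S -> d S', S' -> id | b (


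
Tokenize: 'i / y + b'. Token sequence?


Scan left to right, longest-match per lexeme
Tokens: ID(i), OP(/), ID(y), OP(+), ID(b)


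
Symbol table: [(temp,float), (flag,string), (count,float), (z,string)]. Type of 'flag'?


Lookup 'flag' → type string


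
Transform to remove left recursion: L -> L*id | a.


Left-recursive alternatives: L*id; non-recursive: a
Introduce L': L -> aL', L' -> *idL' | ε


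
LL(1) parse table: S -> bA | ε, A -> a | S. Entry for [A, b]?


For [A, b]: 'b' ∈ FIRST(S)
Entry: A -> S


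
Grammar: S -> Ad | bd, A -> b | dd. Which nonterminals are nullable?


A nonterminal is nullable iff some alternative derives ε (directly, or every symbol in it is nullable)
Nullable: {}
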